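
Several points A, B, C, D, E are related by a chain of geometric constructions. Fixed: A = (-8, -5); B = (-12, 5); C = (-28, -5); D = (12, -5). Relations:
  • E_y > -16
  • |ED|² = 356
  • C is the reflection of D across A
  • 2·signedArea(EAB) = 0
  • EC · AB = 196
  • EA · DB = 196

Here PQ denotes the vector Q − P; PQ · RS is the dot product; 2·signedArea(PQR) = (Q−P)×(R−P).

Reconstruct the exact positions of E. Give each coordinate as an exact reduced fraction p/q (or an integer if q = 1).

1. E_x = -4  [2·signedArea(EAB) = 0 ∩ EC · AB = 196]
2. E_y = -15  [2·signedArea(EAB) = 0 ∩ EC · AB = 196]
   → E = (-4, -15)

E = (-4, -15)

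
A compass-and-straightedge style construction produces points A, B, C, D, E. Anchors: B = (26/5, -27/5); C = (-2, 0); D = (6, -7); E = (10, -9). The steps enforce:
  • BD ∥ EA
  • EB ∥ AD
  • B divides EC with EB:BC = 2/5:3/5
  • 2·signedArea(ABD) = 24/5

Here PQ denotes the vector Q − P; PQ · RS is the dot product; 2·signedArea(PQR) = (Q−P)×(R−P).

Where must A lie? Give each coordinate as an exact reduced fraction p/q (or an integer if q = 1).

1. A_x = 54/5  [EB ∥ AD ∩ BD ∥ EA]
2. A_y = -53/5  [EB ∥ AD ∩ BD ∥ EA]
   → A = (54/5, -53/5)

A = (54/5, -53/5)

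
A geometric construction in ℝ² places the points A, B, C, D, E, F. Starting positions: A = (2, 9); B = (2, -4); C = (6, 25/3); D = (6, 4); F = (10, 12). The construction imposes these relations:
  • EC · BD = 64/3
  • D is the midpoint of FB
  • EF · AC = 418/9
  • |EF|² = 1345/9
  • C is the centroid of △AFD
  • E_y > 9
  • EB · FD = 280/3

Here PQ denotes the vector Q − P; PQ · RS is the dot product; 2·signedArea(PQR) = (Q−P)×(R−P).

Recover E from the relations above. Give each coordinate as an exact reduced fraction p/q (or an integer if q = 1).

E = (-2, 29/3)

1. E_x = -2  [EB · FD = 280/3 ∩ EF · AC = 418/9]
2. E_y = 29/3  [EB · FD = 280/3 ∩ EF · AC = 418/9]
   → E = (-2, 29/3)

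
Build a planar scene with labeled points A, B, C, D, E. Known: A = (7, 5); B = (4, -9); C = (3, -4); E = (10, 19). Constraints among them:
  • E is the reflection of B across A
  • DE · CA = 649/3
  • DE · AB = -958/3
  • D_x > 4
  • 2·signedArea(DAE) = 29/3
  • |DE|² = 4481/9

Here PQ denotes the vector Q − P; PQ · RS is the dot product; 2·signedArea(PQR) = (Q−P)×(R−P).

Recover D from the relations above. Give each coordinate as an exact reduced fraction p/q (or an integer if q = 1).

D = (14/3, -8/3)

1. D_x = 14/3  [DE · AB = -958/3 ∩ DE · CA = 649/3]
2. D_y = -8/3  [DE · AB = -958/3 ∩ DE · CA = 649/3]
   → D = (14/3, -8/3)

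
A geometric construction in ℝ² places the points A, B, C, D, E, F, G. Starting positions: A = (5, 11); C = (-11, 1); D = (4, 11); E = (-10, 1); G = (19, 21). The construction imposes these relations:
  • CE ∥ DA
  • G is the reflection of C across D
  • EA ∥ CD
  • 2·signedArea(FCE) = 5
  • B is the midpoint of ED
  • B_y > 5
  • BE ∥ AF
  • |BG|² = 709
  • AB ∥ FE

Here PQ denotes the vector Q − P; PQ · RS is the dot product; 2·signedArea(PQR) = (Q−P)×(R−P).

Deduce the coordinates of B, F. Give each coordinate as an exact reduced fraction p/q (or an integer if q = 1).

B = (-3, 6)
F = (-2, 6)

1. B_x = -3  [B is the midpoint of ED]
2. B_y = 6  [B is the midpoint of ED]
   → B = (-3, 6)
3. F_x = -2  [AB ∥ FE ∩ BE ∥ AF]
4. F_y = 6  [AB ∥ FE ∩ BE ∥ AF]
   → F = (-2, 6)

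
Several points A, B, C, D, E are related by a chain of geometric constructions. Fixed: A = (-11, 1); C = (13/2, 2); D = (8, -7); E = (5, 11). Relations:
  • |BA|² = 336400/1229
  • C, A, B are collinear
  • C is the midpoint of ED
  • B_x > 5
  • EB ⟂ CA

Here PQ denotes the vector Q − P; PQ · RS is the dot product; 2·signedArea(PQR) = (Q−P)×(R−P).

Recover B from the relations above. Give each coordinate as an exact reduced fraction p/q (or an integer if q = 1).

B = (6781/1229, 2389/1229)

1. B_x = 6781/1229  [C, A, B are collinear ∩ EB ⟂ CA]
2. B_y = 2389/1229  [C, A, B are collinear ∩ EB ⟂ CA]
   → B = (6781/1229, 2389/1229)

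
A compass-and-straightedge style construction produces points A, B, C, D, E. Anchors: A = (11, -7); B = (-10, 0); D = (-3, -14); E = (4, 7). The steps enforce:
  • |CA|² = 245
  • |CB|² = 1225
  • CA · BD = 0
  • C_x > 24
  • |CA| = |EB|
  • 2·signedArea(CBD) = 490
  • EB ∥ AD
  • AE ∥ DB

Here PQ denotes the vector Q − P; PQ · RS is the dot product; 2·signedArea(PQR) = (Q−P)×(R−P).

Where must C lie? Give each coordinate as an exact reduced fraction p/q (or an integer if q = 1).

1. C_x = 25  [CA · BD = 0 ∩ 2·signedArea(CBD) = 490]
2. C_y = 0  [CA · BD = 0 ∩ 2·signedArea(CBD) = 490]
   → C = (25, 0)

C = (25, 0)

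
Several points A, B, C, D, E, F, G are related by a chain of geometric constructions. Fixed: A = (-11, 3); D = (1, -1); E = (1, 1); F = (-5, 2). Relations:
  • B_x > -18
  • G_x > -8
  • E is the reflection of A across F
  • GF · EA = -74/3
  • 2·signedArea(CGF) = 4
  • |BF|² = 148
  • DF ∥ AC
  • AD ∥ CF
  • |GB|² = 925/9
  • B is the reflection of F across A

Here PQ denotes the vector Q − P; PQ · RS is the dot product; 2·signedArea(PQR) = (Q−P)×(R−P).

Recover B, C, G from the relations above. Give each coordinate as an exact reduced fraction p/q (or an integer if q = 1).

B = (-17, 4)
C = (-17, 6)
G = (-7, 7/3)

1. B_x = -17  [B is the reflection of F across A]
2. B_y = 4  [B is the reflection of F across A]
   → B = (-17, 4)
3. C_x = -17  [AD ∥ CF ∩ DF ∥ AC]
4. C_y = 6  [AD ∥ CF ∩ DF ∥ AC]
   → C = (-17, 6)
5. G_x = -7  [GF · EA = -74/3 ∩ 2·signedArea(CGF) = 4]
6. G_y = 7/3  [GF · EA = -74/3 ∩ 2·signedArea(CGF) = 4]
   → G = (-7, 7/3)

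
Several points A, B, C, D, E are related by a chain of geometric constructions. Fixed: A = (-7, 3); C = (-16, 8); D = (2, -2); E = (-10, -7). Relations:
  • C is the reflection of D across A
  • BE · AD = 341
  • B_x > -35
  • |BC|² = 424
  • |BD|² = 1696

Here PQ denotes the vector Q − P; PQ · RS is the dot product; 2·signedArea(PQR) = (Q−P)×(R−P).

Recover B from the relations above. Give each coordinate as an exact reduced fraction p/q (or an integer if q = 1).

B = (-34, 18)

1. B_x = -34  [line -9·x + 5·y + -396 = 0 ∩ |BC|² = 424]
2. B_y = 18  [line -9·x + 5·y + -396 = 0 ∩ |BC|² = 424]
   → B = (-34, 18)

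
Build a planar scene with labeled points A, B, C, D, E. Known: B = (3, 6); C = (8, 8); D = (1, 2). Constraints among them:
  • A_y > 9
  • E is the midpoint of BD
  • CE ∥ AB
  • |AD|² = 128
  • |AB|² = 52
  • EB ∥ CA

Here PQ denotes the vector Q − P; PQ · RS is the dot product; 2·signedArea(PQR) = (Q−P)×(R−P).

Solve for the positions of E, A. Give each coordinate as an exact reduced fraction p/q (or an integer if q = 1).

A = (9, 10)
E = (2, 4)

1. E_x = 2  [E is the midpoint of BD]
2. E_y = 4  [E is the midpoint of BD]
   → E = (2, 4)
3. A_x = 9  [CE ∥ AB ∩ EB ∥ CA]
4. A_y = 10  [CE ∥ AB ∩ EB ∥ CA]
   → A = (9, 10)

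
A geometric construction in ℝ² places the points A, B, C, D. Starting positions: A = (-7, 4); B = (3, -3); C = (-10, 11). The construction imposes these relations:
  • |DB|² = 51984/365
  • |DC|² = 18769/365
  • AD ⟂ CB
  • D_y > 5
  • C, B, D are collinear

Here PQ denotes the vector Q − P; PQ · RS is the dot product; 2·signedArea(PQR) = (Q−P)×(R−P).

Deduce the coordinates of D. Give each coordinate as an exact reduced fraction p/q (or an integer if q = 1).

D = (-1869/365, 2097/365)

1. D_x = -1869/365  [C, B, D are collinear ∩ AD ⟂ CB]
2. D_y = 2097/365  [C, B, D are collinear ∩ AD ⟂ CB]
   → D = (-1869/365, 2097/365)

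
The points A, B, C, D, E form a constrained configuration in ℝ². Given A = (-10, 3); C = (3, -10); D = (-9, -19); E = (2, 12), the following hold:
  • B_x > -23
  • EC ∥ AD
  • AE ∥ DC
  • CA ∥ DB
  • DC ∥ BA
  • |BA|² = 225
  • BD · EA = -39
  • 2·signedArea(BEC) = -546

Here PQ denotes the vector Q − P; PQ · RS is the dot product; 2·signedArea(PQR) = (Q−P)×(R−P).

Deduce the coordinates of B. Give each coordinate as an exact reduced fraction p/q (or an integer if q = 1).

1. B_x = -22  [DC ∥ BA ∩ CA ∥ DB]
2. B_y = -6  [DC ∥ BA ∩ CA ∥ DB]
   → B = (-22, -6)

B = (-22, -6)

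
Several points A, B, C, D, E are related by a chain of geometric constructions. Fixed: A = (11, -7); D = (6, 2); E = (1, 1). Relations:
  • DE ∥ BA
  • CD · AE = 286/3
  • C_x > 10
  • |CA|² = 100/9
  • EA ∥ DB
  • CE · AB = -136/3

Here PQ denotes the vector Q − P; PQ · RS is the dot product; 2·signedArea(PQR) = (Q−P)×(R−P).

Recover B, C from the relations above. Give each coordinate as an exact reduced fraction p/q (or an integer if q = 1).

B = (16, -6)
C = (11, -11/3)

1. B_x = 16  [DE ∥ BA ∩ EA ∥ DB]
2. B_y = -6  [DE ∥ BA ∩ EA ∥ DB]
   → B = (16, -6)
3. C_x = 11  [CD · AE = 286/3 ∩ CE · AB = -136/3]
4. C_y = -11/3  [CD · AE = 286/3 ∩ CE · AB = -136/3]
   → C = (11, -11/3)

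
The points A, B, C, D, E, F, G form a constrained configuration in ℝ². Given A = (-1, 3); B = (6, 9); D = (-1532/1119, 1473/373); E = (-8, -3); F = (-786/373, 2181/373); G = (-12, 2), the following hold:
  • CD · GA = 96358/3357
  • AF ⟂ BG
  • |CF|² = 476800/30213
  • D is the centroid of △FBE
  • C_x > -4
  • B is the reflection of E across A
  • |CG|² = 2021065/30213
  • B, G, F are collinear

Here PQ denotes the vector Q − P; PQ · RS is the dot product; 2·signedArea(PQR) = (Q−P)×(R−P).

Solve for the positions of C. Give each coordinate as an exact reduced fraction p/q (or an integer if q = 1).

C = (-12842/3357, 845/373)

1. C_x = -12842/3357  [line -11·x + -1·y + -133657/3357 = 0 ∩ |CF|² = 476800/30213]
2. C_y = 845/373  [line -11·x + -1·y + -133657/3357 = 0 ∩ |CF|² = 476800/30213]
   → C = (-12842/3357, 845/373)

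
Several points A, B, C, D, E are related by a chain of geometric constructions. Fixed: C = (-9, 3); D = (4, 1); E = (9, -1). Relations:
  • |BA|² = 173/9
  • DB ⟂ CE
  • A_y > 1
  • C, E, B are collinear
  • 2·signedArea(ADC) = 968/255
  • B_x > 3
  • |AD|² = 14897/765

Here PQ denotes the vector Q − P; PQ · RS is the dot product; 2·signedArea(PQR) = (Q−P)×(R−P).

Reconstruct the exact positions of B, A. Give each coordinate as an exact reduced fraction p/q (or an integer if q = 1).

A = (-101/255, 353/255)
B = (324/85, 13/85)

1. B_x = 324/85  [C, E, B are collinear ∩ DB ⟂ CE]
2. B_y = 13/85  [C, E, B are collinear ∩ DB ⟂ CE]
   → B = (324/85, 13/85)
3. A_x = -101/255  [line -2·x + -13·y + 4387/255 = 0 ∩ |AD|² = 14897/765]
4. A_y = 353/255  [line -2·x + -13·y + 4387/255 = 0 ∩ |AD|² = 14897/765]
   → A = (-101/255, 353/255)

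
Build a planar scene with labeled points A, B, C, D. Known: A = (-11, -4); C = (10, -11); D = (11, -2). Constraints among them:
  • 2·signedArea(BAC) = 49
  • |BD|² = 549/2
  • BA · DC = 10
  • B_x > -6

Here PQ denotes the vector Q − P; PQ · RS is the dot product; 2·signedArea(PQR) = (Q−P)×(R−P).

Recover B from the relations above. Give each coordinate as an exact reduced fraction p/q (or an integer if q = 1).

B = (-11/2, -7/2)

1. B_x = -11/2  [2·signedArea(BAC) = 49 ∩ BA · DC = 10]
2. B_y = -7/2  [2·signedArea(BAC) = 49 ∩ BA · DC = 10]
   → B = (-11/2, -7/2)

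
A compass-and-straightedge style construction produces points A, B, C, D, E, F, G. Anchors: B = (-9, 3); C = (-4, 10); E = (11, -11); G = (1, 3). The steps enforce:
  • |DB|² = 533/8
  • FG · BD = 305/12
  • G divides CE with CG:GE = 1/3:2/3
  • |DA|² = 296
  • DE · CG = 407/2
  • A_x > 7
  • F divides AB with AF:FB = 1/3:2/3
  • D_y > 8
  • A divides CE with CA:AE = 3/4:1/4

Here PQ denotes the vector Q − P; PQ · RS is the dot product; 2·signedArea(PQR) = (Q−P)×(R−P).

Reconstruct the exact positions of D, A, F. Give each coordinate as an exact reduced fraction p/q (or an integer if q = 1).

A = (29/4, -23/4)
D = (-11/4, 33/4)
F = (11/6, -17/6)

1. D_x = -11/4  [line -5·x + 7·y + -143/2 = 0 ∩ |DB|² = 533/8]
2. D_y = 33/4  [line -5·x + 7·y + -143/2 = 0 ∩ |DB|² = 533/8]
   → D = (-11/4, 33/4)
3. A_x = 29/4  [A divides CE with CA:AE = 3/4:1/4]
4. A_y = -23/4  [A divides CE with CA:AE = 3/4:1/4]
   → A = (29/4, -23/4)
5. F_x = 11/6  [F divides AB with AF:FB = 1/3:2/3]
6. F_y = -17/6  [F divides AB with AF:FB = 1/3:2/3]
   → F = (11/6, -17/6)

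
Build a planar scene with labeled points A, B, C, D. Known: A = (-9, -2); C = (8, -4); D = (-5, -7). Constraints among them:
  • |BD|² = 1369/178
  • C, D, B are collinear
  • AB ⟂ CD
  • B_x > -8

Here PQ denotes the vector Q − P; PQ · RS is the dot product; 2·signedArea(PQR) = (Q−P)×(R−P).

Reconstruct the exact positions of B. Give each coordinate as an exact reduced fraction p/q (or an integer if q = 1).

B = (-1371/178, -1357/178)

1. B_x = -1371/178  [C, D, B are collinear ∩ AB ⟂ CD]
2. B_y = -1357/178  [C, D, B are collinear ∩ AB ⟂ CD]
   → B = (-1371/178, -1357/178)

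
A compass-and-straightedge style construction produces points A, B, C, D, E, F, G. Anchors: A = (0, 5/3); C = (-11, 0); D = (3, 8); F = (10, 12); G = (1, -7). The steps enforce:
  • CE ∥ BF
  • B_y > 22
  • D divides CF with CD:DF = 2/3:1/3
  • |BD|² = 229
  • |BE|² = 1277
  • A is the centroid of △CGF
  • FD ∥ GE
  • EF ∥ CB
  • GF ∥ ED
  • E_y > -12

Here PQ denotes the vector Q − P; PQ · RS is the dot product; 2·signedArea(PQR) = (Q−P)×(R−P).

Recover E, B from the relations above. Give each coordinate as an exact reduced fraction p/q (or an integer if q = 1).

B = (5, 23)
E = (-6, -11)

1. E_x = -6  [GF ∥ ED ∩ FD ∥ GE]
2. E_y = -11  [GF ∥ ED ∩ FD ∥ GE]
   → E = (-6, -11)
3. B_x = 5  [CE ∥ BF ∩ EF ∥ CB]
4. B_y = 23  [CE ∥ BF ∩ EF ∥ CB]
   → B = (5, 23)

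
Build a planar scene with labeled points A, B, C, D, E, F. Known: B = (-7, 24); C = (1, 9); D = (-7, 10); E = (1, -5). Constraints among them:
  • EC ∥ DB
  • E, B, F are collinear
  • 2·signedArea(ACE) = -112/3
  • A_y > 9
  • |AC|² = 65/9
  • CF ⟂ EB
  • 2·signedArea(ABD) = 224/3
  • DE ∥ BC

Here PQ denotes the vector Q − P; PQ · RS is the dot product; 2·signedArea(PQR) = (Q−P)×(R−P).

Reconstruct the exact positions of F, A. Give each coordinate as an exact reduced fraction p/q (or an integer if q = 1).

1. F_x = -2343/905  [E, B, F are collinear ∩ CF ⟂ EB]
2. F_y = 7249/905  [E, B, F are collinear ∩ CF ⟂ EB]
   → F = (-2343/905, 7249/905)
3. A_x = -5/3  [2·signedArea(ACE) = -112/3]
4. A_y = 28/3  [|AC|² = 65/9]
   → A = (-5/3, 28/3)

A = (-5/3, 28/3)
F = (-2343/905, 7249/905)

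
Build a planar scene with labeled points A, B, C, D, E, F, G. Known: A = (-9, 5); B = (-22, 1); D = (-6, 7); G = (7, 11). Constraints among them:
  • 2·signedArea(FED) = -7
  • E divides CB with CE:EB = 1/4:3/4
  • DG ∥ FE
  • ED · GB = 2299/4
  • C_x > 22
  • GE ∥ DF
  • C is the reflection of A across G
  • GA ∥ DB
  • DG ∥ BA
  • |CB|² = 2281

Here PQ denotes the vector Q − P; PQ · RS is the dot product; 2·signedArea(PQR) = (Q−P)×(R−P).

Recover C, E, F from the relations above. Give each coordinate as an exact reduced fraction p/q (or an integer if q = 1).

1. C_x = 23  [C is the reflection of A across G]
2. C_y = 17  [C is the reflection of A across G]
   → C = (23, 17)
3. E_x = 47/4  [E divides CB with CE:EB = 1/4:3/4]
4. E_y = 13  [E divides CB with CE:EB = 1/4:3/4]
   → E = (47/4, 13)
5. F_x = -5/4  [DG ∥ FE ∩ GE ∥ DF]
6. F_y = 9  [DG ∥ FE ∩ GE ∥ DF]
   → F = (-5/4, 9)

C = (23, 17)
E = (47/4, 13)
F = (-5/4, 9)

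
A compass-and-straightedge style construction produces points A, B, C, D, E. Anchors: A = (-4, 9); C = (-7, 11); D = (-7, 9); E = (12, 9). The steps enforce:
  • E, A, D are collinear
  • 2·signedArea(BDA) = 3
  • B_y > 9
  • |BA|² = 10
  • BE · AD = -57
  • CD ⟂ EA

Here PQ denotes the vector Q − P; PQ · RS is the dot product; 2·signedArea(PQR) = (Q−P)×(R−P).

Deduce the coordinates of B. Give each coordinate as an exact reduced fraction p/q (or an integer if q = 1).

1. B_x = -7  [2·signedArea(BDA) = 3 ∩ BE · AD = -57]
2. B_y = 10  [2·signedArea(BDA) = 3 ∩ BE · AD = -57]
   → B = (-7, 10)

B = (-7, 10)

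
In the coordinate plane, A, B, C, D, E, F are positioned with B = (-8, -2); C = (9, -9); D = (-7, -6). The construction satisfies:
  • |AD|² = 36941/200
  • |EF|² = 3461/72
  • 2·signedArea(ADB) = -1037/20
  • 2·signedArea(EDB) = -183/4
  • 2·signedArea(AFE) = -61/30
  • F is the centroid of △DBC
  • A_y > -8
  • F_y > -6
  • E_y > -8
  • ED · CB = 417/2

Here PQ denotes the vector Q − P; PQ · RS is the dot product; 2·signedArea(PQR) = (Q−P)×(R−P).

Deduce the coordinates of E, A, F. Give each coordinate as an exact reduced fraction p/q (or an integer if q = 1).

A = (129/20, -159/20)
E = (19/4, -29/4)
F = (-2, -17/3)

1. E_x = 19/4  [ED · CB = 417/2 ∩ 2·signedArea(EDB) = -183/4]
2. E_y = -29/4  [ED · CB = 417/2 ∩ 2·signedArea(EDB) = -183/4]
   → E = (19/4, -29/4)
3. F_x = -2  [F is the centroid of △DBC]
4. F_y = -17/3  [F is the centroid of △DBC]
   → F = (-2, -17/3)
5. A_x = 129/20  [2·signedArea(ADB) = -1037/20 ∩ 2·signedArea(AFE) = -61/30]
6. A_y = -159/20  [2·signedArea(ADB) = -1037/20 ∩ 2·signedArea(AFE) = -61/30]
   → A = (129/20, -159/20)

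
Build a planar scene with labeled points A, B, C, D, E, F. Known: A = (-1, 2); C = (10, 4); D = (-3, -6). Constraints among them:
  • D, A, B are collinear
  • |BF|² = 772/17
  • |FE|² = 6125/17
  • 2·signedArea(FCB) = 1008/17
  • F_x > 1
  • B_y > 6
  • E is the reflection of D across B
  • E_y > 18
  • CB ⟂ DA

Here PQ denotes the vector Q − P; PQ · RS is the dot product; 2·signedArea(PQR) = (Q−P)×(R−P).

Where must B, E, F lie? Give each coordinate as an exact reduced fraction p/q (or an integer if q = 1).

1. B_x = 2/17  [D, A, B are collinear ∩ CB ⟂ DA]
2. B_y = 110/17  [D, A, B are collinear ∩ CB ⟂ DA]
   → B = (2/17, 110/17)
3. E_x = 55/17  [E is the reflection of D across B]
4. E_y = 322/17  [E is the reflection of D across B]
   → E = (55/17, 322/17)
5. F_x = 2  [line -42/17·x + -168/17·y + 84/17 = 0 ∩ |FE|² = 6125/17]
6. F_y = 0  [line -42/17·x + -168/17·y + 84/17 = 0 ∩ |FE|² = 6125/17]
   → F = (2, 0)

B = (2/17, 110/17)
E = (55/17, 322/17)
F = (2, 0)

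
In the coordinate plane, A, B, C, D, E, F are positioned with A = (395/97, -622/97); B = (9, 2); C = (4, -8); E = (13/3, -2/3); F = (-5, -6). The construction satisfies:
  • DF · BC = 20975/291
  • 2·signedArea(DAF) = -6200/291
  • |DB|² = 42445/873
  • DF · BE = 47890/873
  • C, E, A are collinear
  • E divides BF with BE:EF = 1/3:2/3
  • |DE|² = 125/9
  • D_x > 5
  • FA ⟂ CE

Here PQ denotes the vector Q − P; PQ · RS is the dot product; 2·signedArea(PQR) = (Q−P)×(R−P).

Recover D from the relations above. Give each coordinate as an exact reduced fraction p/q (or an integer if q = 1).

D = (552/97, -1204/291)

1. D_x = 552/97  [DF · BE = 47890/873 ∩ DF · BC = 20975/291]
2. D_y = -1204/291  [DF · BE = 47890/873 ∩ DF · BC = 20975/291]
   → D = (552/97, -1204/291)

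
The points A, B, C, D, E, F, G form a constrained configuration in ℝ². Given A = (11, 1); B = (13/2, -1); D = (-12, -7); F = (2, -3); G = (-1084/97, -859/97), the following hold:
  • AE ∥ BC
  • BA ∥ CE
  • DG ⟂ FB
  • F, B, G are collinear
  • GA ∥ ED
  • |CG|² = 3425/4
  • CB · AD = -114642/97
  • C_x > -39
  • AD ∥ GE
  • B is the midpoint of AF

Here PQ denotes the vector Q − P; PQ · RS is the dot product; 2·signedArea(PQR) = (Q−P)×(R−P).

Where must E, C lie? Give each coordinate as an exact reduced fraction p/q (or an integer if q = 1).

1. E_x = -3315/97  [GA ∥ ED ∩ AD ∥ GE]
2. E_y = -1635/97  [GA ∥ ED ∩ AD ∥ GE]
   → E = (-3315/97, -1635/97)
3. C_x = -7503/194  [BA ∥ CE ∩ AE ∥ BC]
4. C_y = -1829/97  [BA ∥ CE ∩ AE ∥ BC]
   → C = (-7503/194, -1829/97)

C = (-7503/194, -1829/97)
E = (-3315/97, -1635/97)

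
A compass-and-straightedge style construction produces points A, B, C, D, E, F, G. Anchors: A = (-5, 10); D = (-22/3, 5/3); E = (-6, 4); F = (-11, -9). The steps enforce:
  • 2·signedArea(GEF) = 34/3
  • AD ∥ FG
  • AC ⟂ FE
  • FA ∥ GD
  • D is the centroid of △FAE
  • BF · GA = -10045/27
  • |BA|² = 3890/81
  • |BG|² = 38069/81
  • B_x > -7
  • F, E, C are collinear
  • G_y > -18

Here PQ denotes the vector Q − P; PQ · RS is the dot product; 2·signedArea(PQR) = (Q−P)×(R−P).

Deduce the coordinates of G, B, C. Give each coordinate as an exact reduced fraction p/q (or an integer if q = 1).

1. G_x = -40/3  [FA ∥ GD ∩ AD ∥ FG]
2. G_y = -52/3  [FA ∥ GD ∩ AD ∥ FG]
   → G = (-40/3, -52/3)
3. B_x = -58/9  [line -25/3·x + -82/3·y + 928/27 = 0 ∩ |BA|² = 3890/81]
4. B_y = 29/9  [line -25/3·x + -82/3·y + 928/27 = 0 ∩ |BA|² = 3890/81]
   → B = (-58/9, 29/9)
5. C_x = -749/194  [F, E, C are collinear ∩ AC ⟂ FE]
6. C_y = 1855/194  [F, E, C are collinear ∩ AC ⟂ FE]
   → C = (-749/194, 1855/194)

B = (-58/9, 29/9)
C = (-749/194, 1855/194)
G = (-40/3, -52/3)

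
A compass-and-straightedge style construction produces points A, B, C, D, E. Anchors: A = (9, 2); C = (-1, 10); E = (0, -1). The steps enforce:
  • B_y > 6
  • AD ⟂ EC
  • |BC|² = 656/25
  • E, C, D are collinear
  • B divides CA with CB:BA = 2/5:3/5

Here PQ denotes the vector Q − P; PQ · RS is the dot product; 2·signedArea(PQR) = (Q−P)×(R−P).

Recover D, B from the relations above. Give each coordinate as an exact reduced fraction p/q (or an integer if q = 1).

1. D_x = -12/61  [E, C, D are collinear ∩ AD ⟂ EC]
2. D_y = 71/61  [E, C, D are collinear ∩ AD ⟂ EC]
   → D = (-12/61, 71/61)
3. B_x = 3  [B divides CA with CB:BA = 2/5:3/5]
4. B_y = 34/5  [B divides CA with CB:BA = 2/5:3/5]
   → B = (3, 34/5)

B = (3, 34/5)
D = (-12/61, 71/61)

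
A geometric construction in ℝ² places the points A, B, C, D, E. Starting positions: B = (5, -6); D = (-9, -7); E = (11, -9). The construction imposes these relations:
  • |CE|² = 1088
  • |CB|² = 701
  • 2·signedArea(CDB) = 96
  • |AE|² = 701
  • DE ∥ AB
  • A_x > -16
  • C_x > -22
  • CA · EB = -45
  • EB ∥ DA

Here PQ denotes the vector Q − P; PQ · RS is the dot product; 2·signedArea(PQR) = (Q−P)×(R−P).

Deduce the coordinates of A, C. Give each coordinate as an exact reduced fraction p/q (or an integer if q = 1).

1. A_x = -15  [DE ∥ AB ∩ EB ∥ DA]
2. A_y = -4  [DE ∥ AB ∩ EB ∥ DA]
   → A = (-15, -4)
3. C_x = -21  [2·signedArea(CDB) = 96 ∩ CA · EB = -45]
4. C_y = -1  [2·signedArea(CDB) = 96 ∩ CA · EB = -45]
   → C = (-21, -1)

A = (-15, -4)
C = (-21, -1)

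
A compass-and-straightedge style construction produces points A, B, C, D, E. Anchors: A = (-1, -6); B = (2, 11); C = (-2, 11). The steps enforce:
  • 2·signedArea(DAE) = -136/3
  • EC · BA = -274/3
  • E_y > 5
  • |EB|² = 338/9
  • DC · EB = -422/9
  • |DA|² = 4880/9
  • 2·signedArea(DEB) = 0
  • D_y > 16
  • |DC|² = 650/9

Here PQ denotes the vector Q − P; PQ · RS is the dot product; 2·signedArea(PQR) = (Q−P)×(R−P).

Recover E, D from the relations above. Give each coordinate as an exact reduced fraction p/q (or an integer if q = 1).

1. E_x = -1/3  [line 3·x + 17·y + -269/3 = 0 ∩ |EB|² = 338/9]
2. E_y = 16/3  [line 3·x + 17·y + -269/3 = 0 ∩ |EB|² = 338/9]
   → E = (-1/3, 16/3)
3. D_x = 13/3  [2·signedArea(DEB) = 0 ∩ DC · EB = -422/9]
4. D_y = 50/3  [2·signedArea(DEB) = 0 ∩ DC · EB = -422/9]
   → D = (13/3, 50/3)

D = (13/3, 50/3)
E = (-1/3, 16/3)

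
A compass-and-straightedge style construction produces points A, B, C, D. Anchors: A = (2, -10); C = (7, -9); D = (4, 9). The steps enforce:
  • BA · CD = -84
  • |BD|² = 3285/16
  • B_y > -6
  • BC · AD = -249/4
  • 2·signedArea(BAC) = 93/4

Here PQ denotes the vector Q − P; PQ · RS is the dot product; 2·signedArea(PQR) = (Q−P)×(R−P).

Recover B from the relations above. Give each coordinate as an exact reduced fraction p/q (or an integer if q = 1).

1. B_x = 5/2  [2·signedArea(BAC) = 93/4 ∩ BA · CD = -84]
2. B_y = -21/4  [2·signedArea(BAC) = 93/4 ∩ BA · CD = -84]
   → B = (5/2, -21/4)

B = (5/2, -21/4)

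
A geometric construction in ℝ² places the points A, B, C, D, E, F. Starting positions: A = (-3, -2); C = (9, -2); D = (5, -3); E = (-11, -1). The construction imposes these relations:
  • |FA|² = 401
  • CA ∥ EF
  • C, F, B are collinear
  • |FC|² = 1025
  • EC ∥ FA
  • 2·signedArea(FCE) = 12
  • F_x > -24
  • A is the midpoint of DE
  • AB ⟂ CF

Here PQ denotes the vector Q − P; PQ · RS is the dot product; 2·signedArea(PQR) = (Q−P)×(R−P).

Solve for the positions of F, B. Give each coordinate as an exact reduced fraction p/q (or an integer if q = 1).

1. F_x = -23  [EC ∥ FA ∩ CA ∥ EF]
2. F_y = -1  [EC ∥ FA ∩ CA ∥ EF]
   → F = (-23, -1)
3. B_x = -3063/1025  [C, F, B are collinear ∩ AB ⟂ CF]
4. B_y = -1666/1025  [C, F, B are collinear ∩ AB ⟂ CF]
   → B = (-3063/1025, -1666/1025)

B = (-3063/1025, -1666/1025)
F = (-23, -1)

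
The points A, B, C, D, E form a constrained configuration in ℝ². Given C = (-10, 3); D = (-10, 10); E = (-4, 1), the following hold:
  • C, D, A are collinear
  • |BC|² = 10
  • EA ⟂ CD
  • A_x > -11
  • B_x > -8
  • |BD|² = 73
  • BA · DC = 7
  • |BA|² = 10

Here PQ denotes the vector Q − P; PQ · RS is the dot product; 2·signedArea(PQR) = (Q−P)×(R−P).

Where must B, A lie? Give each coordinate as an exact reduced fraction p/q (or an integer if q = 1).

1. A_x = -10  [C, D, A are collinear ∩ EA ⟂ CD]
2. A_y = 1  [C, D, A are collinear ∩ EA ⟂ CD]
   → A = (-10, 1)
3. B_y = 2  [BA · DC = 7]
4. B_x = -7  [|BA|² = 10]
   → B = (-7, 2)

A = (-10, 1)
B = (-7, 2)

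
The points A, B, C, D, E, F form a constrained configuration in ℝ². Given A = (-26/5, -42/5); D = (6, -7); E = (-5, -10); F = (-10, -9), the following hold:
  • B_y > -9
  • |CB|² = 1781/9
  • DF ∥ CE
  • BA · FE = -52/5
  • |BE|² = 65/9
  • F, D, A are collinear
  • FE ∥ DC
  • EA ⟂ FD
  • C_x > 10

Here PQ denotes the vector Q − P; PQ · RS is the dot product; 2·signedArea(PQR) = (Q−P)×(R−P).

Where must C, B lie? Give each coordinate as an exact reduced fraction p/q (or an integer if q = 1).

1. C_x = 11  [DF ∥ CE ∩ FE ∥ DC]
2. C_y = -8  [DF ∥ CE ∩ FE ∥ DC]
   → C = (11, -8)
3. B_x = -46/15  [line -5·x + 1·y + -36/5 = 0 ∩ |BE|² = 65/9]
4. B_y = -122/15  [line -5·x + 1·y + -36/5 = 0 ∩ |BE|² = 65/9]
   → B = (-46/15, -122/15)

B = (-46/15, -122/15)
C = (11, -8)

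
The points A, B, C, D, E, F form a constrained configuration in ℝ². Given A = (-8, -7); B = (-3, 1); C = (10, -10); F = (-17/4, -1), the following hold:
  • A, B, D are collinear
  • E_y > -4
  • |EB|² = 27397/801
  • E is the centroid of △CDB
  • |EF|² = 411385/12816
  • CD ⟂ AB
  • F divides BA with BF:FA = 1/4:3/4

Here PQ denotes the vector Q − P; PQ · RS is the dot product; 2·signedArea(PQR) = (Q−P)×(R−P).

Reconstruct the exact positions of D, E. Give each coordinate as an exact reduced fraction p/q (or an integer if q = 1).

D = (-382/89, -95/89)
E = (241/267, -896/267)

1. D_x = -382/89  [A, B, D are collinear ∩ CD ⟂ AB]
2. D_y = -95/89  [A, B, D are collinear ∩ CD ⟂ AB]
   → D = (-382/89, -95/89)
3. E_x = 241/267  [E is the centroid of △CDB]
4. E_y = -896/267  [E is the centroid of △CDB]
   → E = (241/267, -896/267)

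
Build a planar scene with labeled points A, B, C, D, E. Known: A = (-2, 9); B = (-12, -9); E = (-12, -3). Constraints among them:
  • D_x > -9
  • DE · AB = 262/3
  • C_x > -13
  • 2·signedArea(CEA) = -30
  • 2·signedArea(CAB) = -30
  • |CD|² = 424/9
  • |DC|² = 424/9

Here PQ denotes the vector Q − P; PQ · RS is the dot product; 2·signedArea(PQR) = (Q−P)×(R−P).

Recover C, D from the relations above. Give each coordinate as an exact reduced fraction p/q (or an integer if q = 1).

C = (-12, -6)
D = (-26/3, 0)

1. C_x = -12  [2·signedArea(CEA) = -30 ∩ 2·signedArea(CAB) = -30]
2. C_y = -6  [2·signedArea(CEA) = -30 ∩ 2·signedArea(CAB) = -30]
   → C = (-12, -6)
3. D_x = -26/3  [line 10·x + 18·y + 260/3 = 0 ∩ |CD|² = 424/9]
4. D_y = 0  [line 10·x + 18·y + 260/3 = 0 ∩ |CD|² = 424/9]
   → D = (-26/3, 0)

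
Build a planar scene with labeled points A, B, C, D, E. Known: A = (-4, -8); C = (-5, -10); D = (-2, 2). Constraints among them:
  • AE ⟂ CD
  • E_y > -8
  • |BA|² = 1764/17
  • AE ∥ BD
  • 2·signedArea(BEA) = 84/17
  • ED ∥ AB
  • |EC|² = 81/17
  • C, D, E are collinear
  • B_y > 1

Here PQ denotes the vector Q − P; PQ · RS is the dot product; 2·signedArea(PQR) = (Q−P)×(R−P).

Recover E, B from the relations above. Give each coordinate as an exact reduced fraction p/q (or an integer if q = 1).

B = (-26/17, 32/17)
E = (-76/17, -134/17)

1. E_x = -76/17  [C, D, E are collinear ∩ AE ⟂ CD]
2. E_y = -134/17  [C, D, E are collinear ∩ AE ⟂ CD]
   → E = (-76/17, -134/17)
3. B_x = -26/17  [AE ∥ BD ∩ ED ∥ AB]
4. B_y = 32/17  [AE ∥ BD ∩ ED ∥ AB]
   → B = (-26/17, 32/17)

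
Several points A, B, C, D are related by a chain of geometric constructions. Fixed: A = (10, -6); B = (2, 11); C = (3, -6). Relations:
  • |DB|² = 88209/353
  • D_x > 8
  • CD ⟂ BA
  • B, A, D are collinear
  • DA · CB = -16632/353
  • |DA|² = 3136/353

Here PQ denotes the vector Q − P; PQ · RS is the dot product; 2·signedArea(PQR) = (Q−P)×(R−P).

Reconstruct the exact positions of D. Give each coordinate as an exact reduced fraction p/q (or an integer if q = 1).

D = (3082/353, -1166/353)

1. D_x = 3082/353  [B, A, D are collinear ∩ CD ⟂ BA]
2. D_y = -1166/353  [B, A, D are collinear ∩ CD ⟂ BA]
   → D = (3082/353, -1166/353)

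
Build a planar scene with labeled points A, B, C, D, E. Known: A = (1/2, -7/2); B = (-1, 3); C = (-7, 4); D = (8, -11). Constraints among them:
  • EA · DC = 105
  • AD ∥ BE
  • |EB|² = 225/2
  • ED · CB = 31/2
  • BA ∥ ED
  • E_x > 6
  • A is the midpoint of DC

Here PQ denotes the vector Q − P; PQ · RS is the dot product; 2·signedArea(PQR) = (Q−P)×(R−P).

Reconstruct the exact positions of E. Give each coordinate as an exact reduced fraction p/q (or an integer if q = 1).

1. E_x = 13/2  [BA ∥ ED ∩ AD ∥ BE]
2. E_y = -9/2  [BA ∥ ED ∩ AD ∥ BE]
   → E = (13/2, -9/2)

E = (13/2, -9/2)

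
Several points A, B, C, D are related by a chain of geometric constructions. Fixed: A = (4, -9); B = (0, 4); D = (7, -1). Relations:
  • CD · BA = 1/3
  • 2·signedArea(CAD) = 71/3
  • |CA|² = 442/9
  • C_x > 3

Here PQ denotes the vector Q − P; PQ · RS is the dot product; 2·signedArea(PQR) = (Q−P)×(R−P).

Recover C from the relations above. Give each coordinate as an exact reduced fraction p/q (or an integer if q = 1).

C = (11/3, -2)

1. C_x = 11/3  [CD · BA = 1/3 ∩ 2·signedArea(CAD) = 71/3]
2. C_y = -2  [CD · BA = 1/3 ∩ 2·signedArea(CAD) = 71/3]
   → C = (11/3, -2)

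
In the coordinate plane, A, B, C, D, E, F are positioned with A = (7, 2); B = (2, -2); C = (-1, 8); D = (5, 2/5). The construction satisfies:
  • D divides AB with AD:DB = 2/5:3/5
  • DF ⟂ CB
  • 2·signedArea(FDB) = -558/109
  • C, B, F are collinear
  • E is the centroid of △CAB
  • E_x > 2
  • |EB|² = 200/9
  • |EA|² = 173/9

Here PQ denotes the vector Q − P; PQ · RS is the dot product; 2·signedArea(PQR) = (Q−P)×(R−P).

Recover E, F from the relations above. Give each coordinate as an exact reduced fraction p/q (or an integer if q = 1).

1. E_x = 8/3  [E is the centroid of △CAB]
2. E_y = 8/3  [E is the centroid of △CAB]
   → E = (8/3, 8/3)
3. F_x = 173/109  [C, B, F are collinear ∩ DF ⟂ CB]
4. F_y = -68/109  [C, B, F are collinear ∩ DF ⟂ CB]
   → F = (173/109, -68/109)

E = (8/3, 8/3)
F = (173/109, -68/109)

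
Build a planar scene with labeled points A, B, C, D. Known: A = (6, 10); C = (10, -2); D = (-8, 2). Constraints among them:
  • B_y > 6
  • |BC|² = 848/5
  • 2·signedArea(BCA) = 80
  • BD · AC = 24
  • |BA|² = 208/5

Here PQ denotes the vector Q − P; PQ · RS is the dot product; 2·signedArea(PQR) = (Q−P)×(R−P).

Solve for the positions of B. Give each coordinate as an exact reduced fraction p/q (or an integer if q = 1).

B = (2/5, 34/5)

1. B_x = 2/5  [2·signedArea(BCA) = 80 ∩ BD · AC = 24]
2. B_y = 34/5  [2·signedArea(BCA) = 80 ∩ BD · AC = 24]
   → B = (2/5, 34/5)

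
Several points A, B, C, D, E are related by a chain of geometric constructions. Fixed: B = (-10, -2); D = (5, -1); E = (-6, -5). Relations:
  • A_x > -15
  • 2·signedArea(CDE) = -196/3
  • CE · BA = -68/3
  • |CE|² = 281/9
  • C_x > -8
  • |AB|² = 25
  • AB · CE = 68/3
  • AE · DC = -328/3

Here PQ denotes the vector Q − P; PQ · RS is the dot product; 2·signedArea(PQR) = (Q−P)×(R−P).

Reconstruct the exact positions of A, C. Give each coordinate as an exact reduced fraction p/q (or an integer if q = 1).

1. C_x = -23/3  [line 4·x + -11·y + 103/3 = 0 ∩ |CE|² = 281/9]
2. C_y = 1/3  [line 4·x + -11·y + 103/3 = 0 ∩ |CE|² = 281/9]
   → C = (-23/3, 1/3)
3. A_x = -14  [AE · DC = -328/3 ∩ CE · BA = -68/3]
4. A_y = 1  [AE · DC = -328/3 ∩ CE · BA = -68/3]
   → A = (-14, 1)

A = (-14, 1)
C = (-23/3, 1/3)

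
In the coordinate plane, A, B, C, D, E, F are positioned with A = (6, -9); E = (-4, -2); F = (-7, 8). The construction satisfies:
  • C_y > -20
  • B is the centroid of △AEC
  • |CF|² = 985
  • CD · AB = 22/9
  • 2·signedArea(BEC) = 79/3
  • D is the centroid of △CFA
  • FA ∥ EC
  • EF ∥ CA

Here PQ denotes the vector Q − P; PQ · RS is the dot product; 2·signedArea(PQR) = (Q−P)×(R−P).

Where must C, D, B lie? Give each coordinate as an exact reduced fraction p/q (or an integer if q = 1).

1. C_x = 9  [EF ∥ CA ∩ FA ∥ EC]
2. C_y = -19  [EF ∥ CA ∩ FA ∥ EC]
   → C = (9, -19)
3. D_x = 8/3  [D is the centroid of △CFA]
4. D_y = -20/3  [D is the centroid of △CFA]
   → D = (8/3, -20/3)
5. B_x = 11/3  [B is the centroid of △AEC]
6. B_y = -10  [B is the centroid of △AEC]
   → B = (11/3, -10)

B = (11/3, -10)
C = (9, -19)
D = (8/3, -20/3)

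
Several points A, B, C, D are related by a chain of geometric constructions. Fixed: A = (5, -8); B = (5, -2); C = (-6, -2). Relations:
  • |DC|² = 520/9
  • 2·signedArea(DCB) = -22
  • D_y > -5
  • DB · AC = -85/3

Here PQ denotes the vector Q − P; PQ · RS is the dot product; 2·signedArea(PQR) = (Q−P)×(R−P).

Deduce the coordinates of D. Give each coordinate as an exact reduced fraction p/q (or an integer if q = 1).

D = (4/3, -4)

1. D_x = 4/3  [DB · AC = -85/3 ∩ 2·signedArea(DCB) = -22]
2. D_y = -4  [DB · AC = -85/3 ∩ 2·signedArea(DCB) = -22]
   → D = (4/3, -4)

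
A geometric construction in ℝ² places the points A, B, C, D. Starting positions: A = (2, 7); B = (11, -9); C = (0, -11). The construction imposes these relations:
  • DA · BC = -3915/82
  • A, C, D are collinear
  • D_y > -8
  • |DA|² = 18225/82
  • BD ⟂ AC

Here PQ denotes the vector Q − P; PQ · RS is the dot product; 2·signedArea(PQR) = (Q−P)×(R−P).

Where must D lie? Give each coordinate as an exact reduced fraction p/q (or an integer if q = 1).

D = (29/82, -641/82)

1. D_x = 29/82  [A, C, D are collinear ∩ BD ⟂ AC]
2. D_y = -641/82  [A, C, D are collinear ∩ BD ⟂ AC]
   → D = (29/82, -641/82)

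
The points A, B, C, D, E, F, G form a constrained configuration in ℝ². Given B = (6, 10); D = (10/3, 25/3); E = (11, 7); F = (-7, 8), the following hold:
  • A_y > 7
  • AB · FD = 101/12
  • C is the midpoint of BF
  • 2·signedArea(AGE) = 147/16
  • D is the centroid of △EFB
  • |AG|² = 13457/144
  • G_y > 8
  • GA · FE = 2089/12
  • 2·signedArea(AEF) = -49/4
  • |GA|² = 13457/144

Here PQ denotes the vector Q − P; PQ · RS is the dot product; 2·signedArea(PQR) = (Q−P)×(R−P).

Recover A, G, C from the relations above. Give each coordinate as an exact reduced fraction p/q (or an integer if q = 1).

1. A_x = 21/4  [2·signedArea(AEF) = -49/4 ∩ AB · FD = 101/12]
2. A_y = 8  [2·signedArea(AEF) = -49/4 ∩ AB · FD = 101/12]
   → A = (21/4, 8)
3. G_x = -53/12  [GA · FE = 2089/12 ∩ 2·signedArea(AGE) = 147/16]
4. G_y = 97/12  [GA · FE = 2089/12 ∩ 2·signedArea(AGE) = 147/16]
   → G = (-53/12, 97/12)
5. C_x = -1/2  [C is the midpoint of BF]
6. C_y = 9  [C is the midpoint of BF]
   → C = (-1/2, 9)

A = (21/4, 8)
C = (-1/2, 9)
G = (-53/12, 97/12)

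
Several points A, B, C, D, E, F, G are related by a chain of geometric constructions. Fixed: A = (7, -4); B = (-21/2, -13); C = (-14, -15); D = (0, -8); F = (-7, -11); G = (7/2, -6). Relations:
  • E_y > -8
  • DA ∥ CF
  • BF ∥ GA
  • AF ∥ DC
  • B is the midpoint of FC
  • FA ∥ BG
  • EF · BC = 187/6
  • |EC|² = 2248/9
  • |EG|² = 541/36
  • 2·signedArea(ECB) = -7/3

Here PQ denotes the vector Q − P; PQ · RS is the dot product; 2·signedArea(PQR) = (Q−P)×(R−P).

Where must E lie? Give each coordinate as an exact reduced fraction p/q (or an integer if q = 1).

1. E_x = 0  [EF · BC = 187/6 ∩ 2·signedArea(ECB) = -7/3]
2. E_y = -23/3  [EF · BC = 187/6 ∩ 2·signedArea(ECB) = -7/3]
   → E = (0, -23/3)

E = (0, -23/3)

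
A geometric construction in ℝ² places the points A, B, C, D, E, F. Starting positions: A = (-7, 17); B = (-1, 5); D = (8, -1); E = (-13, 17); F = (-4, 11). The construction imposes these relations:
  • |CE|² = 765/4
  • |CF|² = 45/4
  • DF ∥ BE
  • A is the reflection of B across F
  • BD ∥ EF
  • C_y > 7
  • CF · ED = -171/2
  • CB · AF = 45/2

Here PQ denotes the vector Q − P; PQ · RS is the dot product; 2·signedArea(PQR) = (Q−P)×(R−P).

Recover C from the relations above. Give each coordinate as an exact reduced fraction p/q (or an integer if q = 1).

1. C_x = -5/2  [CB · AF = 45/2 ∩ CF · ED = -171/2]
2. C_y = 8  [CB · AF = 45/2 ∩ CF · ED = -171/2]
   → C = (-5/2, 8)

C = (-5/2, 8)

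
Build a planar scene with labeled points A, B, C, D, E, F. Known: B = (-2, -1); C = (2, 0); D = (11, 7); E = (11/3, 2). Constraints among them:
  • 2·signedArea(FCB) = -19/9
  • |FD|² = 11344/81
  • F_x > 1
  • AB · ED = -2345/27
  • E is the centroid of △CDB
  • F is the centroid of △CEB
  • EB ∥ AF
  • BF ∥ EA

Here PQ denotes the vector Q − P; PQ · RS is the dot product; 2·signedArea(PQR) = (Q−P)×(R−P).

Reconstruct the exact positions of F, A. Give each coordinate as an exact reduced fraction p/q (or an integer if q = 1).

A = (62/9, 10/3)
F = (11/9, 1/3)

1. F_x = 11/9  [F is the centroid of △CEB]
2. F_y = 1/3  [F is the centroid of △CEB]
   → F = (11/9, 1/3)
3. A_x = 62/9  [EB ∥ AF ∩ BF ∥ EA]
4. A_y = 10/3  [EB ∥ AF ∩ BF ∥ EA]
   → A = (62/9, 10/3)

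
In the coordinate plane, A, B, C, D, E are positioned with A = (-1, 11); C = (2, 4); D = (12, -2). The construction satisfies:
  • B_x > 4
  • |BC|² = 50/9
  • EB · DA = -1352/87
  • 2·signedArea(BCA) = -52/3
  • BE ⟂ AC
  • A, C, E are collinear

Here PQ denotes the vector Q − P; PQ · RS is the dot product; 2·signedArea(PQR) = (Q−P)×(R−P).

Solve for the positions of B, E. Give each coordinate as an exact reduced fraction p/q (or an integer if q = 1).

1. B_x = 13/3  [line -7·x + -3·y + 130/3 = 0 ∩ |BC|² = 50/9]
2. B_y = 13/3  [line -7·x + -3·y + 130/3 = 0 ∩ |BC|² = 50/9]
   → B = (13/3, 13/3)
3. E_x = 65/29  [A, C, E are collinear ∩ BE ⟂ AC]
4. E_y = 299/87  [A, C, E are collinear ∩ BE ⟂ AC]
   → E = (65/29, 299/87)

B = (13/3, 13/3)
E = (65/29, 299/87)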